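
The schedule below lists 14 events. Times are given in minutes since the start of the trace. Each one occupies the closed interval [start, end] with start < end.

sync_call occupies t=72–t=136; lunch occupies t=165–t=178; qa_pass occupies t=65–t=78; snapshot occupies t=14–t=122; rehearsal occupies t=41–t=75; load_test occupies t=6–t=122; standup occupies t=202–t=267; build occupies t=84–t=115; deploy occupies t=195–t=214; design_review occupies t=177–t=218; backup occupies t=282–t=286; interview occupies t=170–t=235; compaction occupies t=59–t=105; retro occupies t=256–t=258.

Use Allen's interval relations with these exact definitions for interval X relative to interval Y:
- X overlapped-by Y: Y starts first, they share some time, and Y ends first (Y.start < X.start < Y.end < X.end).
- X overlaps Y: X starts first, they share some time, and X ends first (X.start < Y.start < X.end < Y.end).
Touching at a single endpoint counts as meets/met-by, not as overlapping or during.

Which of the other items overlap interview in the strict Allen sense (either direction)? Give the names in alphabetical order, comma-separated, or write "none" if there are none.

lunch, standup

Target interview = [t=170, t=235].
backup [t=282, t=286] → after → no.
build [t=84, t=115] → before → no.
compaction [t=59, t=105] → before → no.
deploy [t=195, t=214] → during → no.
design_review [t=177, t=218] → during → no.
load_test [t=6, t=122] → before → no.
lunch [t=165, t=178] → overlaps → yes.
qa_pass [t=65, t=78] → before → no.
rehearsal [t=41, t=75] → before → no.
retro [t=256, t=258] → after → no.
snapshot [t=14, t=122] → before → no.
standup [t=202, t=267] → overlapped-by → yes.
sync_call [t=72, t=136] → before → no.
Result: lunch, standup.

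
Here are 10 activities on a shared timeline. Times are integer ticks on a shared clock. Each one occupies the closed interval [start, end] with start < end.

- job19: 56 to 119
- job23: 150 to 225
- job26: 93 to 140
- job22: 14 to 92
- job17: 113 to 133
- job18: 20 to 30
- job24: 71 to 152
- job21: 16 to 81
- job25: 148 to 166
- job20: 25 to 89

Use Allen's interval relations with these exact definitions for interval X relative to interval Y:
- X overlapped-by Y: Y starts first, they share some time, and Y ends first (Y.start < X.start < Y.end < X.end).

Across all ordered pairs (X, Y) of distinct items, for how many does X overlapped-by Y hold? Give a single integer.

Checking all 90 ordered pairs for relation 'overlapped-by'; matching pairs in alphabetical order:
(job17, job19): job17 overlapped-by job19 ✓
(job19, job20): job19 overlapped-by job20 ✓
(job19, job21): job19 overlapped-by job21 ✓
(job19, job22): job19 overlapped-by job22 ✓
(job20, job18): job20 overlapped-by job18 ✓
(job20, job21): job20 overlapped-by job21 ✓
(job23, job24): job23 overlapped-by job24 ✓
(job23, job25): job23 overlapped-by job25 ✓
(job24, job19): job24 overlapped-by job19 ✓
(job24, job20): job24 overlapped-by job20 ✓
(job24, job21): job24 overlapped-by job21 ✓
(job24, job22): job24 overlapped-by job22 ✓
(job25, job24): job25 overlapped-by job24 ✓
(job26, job19): job26 overlapped-by job19 ✓
Count: 14.

14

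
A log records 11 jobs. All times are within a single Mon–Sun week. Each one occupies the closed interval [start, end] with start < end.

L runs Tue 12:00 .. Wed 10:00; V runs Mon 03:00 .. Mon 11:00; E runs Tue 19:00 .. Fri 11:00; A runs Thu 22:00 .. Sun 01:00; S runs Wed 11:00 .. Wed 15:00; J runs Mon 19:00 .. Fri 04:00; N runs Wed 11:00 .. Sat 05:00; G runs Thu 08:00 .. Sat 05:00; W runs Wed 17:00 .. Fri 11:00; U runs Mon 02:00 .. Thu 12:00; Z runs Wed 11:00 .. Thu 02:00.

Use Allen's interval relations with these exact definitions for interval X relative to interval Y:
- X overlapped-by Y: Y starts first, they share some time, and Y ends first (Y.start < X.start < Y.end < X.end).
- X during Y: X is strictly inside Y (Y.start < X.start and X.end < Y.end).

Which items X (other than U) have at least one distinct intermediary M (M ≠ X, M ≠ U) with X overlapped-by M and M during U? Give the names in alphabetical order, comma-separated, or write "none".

Target U = [Mon 02:00, Thu 12:00].
Intermediaries M with M during U: L, S, V, Z.
Via L — items with X overlapped-by L: E.
Via S — items with X overlapped-by S: none.
Via V — items with X overlapped-by V: none.
Via Z — items with X overlapped-by Z: W.
Union: E, W.

E, W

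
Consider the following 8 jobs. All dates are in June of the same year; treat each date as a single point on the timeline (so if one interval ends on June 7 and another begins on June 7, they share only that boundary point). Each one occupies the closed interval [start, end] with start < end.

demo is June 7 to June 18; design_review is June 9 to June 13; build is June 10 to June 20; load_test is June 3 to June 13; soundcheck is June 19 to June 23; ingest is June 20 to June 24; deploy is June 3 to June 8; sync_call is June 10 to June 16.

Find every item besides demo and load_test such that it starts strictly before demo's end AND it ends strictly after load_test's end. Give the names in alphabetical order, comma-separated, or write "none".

Conditions: its start is strictly before demo's end (X.start < June 18) AND its end is strictly after load_test's end (X.end > June 13).
build: start June 10 < June 18? ✓; end June 20 > June 13? ✓ → yes.
deploy: start June 3 < June 18? ✓; end June 8 > June 13? ✗ → no.
design_review: start June 9 < June 18? ✓; end June 13 > June 13? ✗ → no.
ingest: start June 20 < June 18? ✗; end June 24 > June 13? ✓ → no.
soundcheck: start June 19 < June 18? ✗; end June 23 > June 13? ✓ → no.
sync_call: start June 10 < June 18? ✓; end June 16 > June 13? ✓ → yes.
Result: build, sync_call.

build, sync_call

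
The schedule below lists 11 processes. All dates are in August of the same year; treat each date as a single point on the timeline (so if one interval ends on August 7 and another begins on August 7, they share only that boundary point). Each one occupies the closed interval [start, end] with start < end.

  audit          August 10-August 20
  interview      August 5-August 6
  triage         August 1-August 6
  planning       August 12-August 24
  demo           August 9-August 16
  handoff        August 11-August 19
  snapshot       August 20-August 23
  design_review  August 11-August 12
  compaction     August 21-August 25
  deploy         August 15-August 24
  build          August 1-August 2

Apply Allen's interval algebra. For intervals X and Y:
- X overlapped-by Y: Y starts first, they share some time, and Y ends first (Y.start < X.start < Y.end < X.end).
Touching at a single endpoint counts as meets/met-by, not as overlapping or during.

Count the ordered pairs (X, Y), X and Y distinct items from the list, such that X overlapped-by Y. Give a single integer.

11

Checking all 110 ordered pairs for relation 'overlapped-by'; matching pairs in alphabetical order:
(audit, demo): audit overlapped-by demo ✓
(compaction, deploy): compaction overlapped-by deploy ✓
(compaction, planning): compaction overlapped-by planning ✓
(compaction, snapshot): compaction overlapped-by snapshot ✓
(deploy, audit): deploy overlapped-by audit ✓
(deploy, demo): deploy overlapped-by demo ✓
(deploy, handoff): deploy overlapped-by handoff ✓
(handoff, demo): handoff overlapped-by demo ✓
(planning, audit): planning overlapped-by audit ✓
(planning, demo): planning overlapped-by demo ✓
(planning, handoff): planning overlapped-by handoff ✓
Count: 11.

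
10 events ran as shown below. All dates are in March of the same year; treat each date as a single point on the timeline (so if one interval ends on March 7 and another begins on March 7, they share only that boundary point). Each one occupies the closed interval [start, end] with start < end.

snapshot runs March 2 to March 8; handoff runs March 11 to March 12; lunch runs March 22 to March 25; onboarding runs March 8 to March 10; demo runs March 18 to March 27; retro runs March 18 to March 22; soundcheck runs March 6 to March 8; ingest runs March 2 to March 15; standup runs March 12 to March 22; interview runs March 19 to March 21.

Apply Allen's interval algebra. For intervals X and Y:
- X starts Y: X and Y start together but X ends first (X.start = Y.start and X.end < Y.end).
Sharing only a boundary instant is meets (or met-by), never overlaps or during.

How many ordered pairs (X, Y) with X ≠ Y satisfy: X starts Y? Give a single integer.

2

Checking all 90 ordered pairs for relation 'starts'; matching pairs in alphabetical order:
(retro, demo): retro starts demo ✓
(snapshot, ingest): snapshot starts ingest ✓
Count: 2.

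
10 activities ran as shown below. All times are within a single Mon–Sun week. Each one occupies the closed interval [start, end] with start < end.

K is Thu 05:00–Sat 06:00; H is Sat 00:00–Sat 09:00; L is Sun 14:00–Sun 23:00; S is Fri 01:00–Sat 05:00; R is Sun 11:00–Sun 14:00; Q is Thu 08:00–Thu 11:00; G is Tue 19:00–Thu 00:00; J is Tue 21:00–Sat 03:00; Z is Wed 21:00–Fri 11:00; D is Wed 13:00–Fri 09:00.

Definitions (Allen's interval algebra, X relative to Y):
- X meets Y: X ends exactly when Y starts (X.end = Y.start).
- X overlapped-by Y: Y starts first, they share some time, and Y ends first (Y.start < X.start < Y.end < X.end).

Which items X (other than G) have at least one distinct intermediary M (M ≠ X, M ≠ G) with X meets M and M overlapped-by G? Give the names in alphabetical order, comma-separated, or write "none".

none

Target G = [Tue 19:00, Thu 00:00].
Intermediaries M with M overlapped-by G: D, J, Z.
Via D — items with X meets D: none.
Via J — items with X meets J: none.
Via Z — items with X meets Z: none.
Union: none.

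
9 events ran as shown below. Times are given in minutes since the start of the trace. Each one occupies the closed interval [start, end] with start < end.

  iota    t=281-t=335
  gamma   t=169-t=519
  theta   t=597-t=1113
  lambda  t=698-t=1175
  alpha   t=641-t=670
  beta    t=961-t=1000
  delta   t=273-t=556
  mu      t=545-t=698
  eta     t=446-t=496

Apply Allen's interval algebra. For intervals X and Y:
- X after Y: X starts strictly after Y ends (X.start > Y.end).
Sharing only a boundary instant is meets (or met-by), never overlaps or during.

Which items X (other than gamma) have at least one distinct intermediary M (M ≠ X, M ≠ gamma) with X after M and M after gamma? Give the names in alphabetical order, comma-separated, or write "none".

beta, lambda

Target gamma = [t=169, t=519].
Intermediaries M with M after gamma: alpha, beta, lambda, mu, theta.
Via alpha — items with X after alpha: beta, lambda.
Via beta — items with X after beta: none.
Via lambda — items with X after lambda: none.
Via mu — items with X after mu: beta.
Via theta — items with X after theta: none.
Union: beta, lambda.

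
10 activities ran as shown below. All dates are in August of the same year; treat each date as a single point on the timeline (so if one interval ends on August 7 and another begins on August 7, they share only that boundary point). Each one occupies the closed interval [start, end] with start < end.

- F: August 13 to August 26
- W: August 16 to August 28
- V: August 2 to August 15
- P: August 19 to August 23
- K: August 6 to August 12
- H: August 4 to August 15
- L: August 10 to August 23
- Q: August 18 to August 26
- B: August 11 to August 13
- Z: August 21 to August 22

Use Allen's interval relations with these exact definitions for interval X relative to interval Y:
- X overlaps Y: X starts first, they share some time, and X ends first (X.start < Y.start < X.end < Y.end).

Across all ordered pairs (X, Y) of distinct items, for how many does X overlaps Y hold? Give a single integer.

Checking all 90 ordered pairs for relation 'overlaps'; matching pairs in alphabetical order:
(F, W): F overlaps W ✓
(H, F): H overlaps F ✓
(H, L): H overlaps L ✓
(K, B): K overlaps B ✓
(K, L): K overlaps L ✓
(L, F): L overlaps F ✓
(L, Q): L overlaps Q ✓
(L, W): L overlaps W ✓
(V, F): V overlaps F ✓
(V, L): V overlaps L ✓
Count: 10.

10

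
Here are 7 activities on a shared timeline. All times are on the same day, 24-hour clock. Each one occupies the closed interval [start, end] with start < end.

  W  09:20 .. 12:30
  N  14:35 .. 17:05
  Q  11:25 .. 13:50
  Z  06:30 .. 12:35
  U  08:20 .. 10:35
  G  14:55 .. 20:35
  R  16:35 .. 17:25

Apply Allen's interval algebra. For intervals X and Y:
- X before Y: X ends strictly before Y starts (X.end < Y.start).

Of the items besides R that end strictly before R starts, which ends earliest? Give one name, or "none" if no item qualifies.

Target R = [16:35, 17:25].
G [14:55, 20:35] → contains → excluded.
N [14:35, 17:05] → overlaps → excluded.
Q [11:25, 13:50] → before → candidate.
U [08:20, 10:35] → before → candidate.
W [09:20, 12:30] → before → candidate.
Z [06:30, 12:35] → before → candidate.
Among candidates, earliest end is 10:35 → U.

U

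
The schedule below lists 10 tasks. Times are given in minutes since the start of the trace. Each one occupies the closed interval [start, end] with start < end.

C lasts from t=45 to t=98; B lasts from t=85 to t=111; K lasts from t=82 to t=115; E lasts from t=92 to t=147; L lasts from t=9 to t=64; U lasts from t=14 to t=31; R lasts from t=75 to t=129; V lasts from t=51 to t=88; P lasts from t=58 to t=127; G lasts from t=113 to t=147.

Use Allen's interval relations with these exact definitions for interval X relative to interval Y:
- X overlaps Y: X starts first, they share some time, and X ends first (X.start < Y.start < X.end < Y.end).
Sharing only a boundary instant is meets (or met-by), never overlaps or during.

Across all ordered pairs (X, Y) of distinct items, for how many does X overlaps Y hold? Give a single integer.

20

Checking all 90 ordered pairs for relation 'overlaps'; matching pairs in alphabetical order:
(B, E): B overlaps E ✓
(C, B): C overlaps B ✓
(C, E): C overlaps E ✓
(C, K): C overlaps K ✓
(C, P): C overlaps P ✓
(C, R): C overlaps R ✓
(K, E): K overlaps E ✓
(K, G): K overlaps G ✓
(L, C): L overlaps C ✓
(L, P): L overlaps P ✓
(L, V): L overlaps V ✓
(P, E): P overlaps E ✓
(P, G): P overlaps G ✓
(P, R): P overlaps R ✓
(R, E): R overlaps E ✓
(R, G): R overlaps G ✓
(V, B): V overlaps B ✓
(V, K): V overlaps K ✓
(V, P): V overlaps P ✓
(V, R): V overlaps R ✓
Count: 20.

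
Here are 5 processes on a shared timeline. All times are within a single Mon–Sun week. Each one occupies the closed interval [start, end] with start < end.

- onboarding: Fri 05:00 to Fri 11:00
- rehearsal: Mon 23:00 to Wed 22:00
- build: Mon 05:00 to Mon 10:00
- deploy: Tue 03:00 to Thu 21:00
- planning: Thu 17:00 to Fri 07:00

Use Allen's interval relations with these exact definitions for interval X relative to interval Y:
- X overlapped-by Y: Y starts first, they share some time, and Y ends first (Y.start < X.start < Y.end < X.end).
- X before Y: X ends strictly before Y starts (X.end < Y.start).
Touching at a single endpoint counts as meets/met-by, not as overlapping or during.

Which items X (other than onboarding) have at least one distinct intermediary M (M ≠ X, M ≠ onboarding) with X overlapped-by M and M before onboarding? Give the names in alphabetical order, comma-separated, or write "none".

Target onboarding = [Fri 05:00, Fri 11:00].
Intermediaries M with M before onboarding: build, deploy, rehearsal.
Via build — items with X overlapped-by build: none.
Via deploy — items with X overlapped-by deploy: planning.
Via rehearsal — items with X overlapped-by rehearsal: deploy.
Union: deploy, planning.

deploy, planning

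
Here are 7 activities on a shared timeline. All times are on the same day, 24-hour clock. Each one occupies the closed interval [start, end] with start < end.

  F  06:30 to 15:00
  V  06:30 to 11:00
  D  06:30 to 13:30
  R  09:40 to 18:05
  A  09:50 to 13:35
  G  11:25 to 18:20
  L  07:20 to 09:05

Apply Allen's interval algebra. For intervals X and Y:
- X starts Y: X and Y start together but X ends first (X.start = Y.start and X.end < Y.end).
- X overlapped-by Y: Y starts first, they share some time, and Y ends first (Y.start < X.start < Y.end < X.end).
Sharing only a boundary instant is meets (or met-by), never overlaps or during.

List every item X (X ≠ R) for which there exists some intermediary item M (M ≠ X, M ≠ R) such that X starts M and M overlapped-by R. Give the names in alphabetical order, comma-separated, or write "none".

none

Target R = [09:40, 18:05].
Intermediaries M with M overlapped-by R: G.
Via G — items with X starts G: none.
Union: none.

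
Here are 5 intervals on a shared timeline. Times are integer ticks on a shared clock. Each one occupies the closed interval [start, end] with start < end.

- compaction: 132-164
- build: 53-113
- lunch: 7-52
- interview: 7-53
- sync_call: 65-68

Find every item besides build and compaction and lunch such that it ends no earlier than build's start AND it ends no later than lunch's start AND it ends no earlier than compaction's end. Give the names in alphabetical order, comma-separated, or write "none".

Conditions: its end is no earlier than build's start (X.end >= 53) AND its end is no later than lunch's start (X.end <= 7) AND its end is no earlier than compaction's end (X.end >= 164).
interview: end 53 >= 53? ✓; end 53 <= 7? ✗; end 53 >= 164? ✗ → no.
sync_call: end 68 >= 53? ✓; end 68 <= 7? ✗; end 68 >= 164? ✗ → no.
Result: none.

none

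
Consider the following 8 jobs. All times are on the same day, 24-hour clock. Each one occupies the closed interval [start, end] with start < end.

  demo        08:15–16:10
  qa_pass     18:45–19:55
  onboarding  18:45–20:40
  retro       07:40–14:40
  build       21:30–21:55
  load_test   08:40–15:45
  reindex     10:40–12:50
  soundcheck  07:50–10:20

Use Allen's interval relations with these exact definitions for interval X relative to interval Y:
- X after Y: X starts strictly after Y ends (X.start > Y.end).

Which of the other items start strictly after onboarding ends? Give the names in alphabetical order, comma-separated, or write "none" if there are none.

Target onboarding = [18:45, 20:40].
build [21:30, 21:55] → after → yes.
demo [08:15, 16:10] → before → no.
load_test [08:40, 15:45] → before → no.
qa_pass [18:45, 19:55] → starts → no.
reindex [10:40, 12:50] → before → no.
retro [07:40, 14:40] → before → no.
soundcheck [07:50, 10:20] → before → no.
Result: build.

build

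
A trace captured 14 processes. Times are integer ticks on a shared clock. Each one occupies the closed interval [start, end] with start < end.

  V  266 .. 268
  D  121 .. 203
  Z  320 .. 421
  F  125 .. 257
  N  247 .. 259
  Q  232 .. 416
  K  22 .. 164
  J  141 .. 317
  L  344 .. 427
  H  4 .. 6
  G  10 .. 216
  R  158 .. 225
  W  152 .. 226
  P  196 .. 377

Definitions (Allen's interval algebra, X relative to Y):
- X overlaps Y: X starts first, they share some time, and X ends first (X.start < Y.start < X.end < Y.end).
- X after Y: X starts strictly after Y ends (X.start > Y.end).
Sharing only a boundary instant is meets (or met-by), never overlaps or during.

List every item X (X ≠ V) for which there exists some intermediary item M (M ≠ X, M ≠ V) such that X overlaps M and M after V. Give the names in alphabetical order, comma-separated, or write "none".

Target V = [266, 268].
Intermediaries M with M after V: L, Z.
Via L — items with X overlaps L: P, Q, Z.
Via Z — items with X overlaps Z: P, Q.
Union: P, Q, Z.

P, Q, Z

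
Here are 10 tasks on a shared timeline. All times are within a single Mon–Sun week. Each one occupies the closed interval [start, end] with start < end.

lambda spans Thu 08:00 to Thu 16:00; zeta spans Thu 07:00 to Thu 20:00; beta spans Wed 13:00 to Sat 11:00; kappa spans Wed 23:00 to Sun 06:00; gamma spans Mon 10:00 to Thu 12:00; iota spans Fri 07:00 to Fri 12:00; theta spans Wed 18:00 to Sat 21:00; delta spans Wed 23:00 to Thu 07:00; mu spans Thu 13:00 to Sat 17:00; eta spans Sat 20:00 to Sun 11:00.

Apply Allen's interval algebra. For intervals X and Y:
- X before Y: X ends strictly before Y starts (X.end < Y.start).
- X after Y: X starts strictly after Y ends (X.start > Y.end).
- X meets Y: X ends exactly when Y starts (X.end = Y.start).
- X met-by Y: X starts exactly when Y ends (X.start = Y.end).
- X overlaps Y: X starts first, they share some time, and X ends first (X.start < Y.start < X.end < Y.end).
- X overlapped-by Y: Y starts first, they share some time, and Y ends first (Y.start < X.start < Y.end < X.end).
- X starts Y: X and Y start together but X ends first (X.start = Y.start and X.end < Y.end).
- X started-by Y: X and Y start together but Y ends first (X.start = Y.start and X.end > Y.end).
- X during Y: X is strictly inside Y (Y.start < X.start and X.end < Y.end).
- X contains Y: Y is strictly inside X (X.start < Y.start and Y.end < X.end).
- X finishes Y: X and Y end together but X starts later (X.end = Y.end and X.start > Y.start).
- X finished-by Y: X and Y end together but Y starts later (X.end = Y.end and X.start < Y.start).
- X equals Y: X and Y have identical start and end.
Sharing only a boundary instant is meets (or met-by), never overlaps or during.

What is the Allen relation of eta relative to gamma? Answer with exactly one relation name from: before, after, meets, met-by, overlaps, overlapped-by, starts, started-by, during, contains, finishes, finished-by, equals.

after

eta = [Sat 20:00, Sun 11:00]; gamma = [Mon 10:00, Thu 12:00].
Compare endpoints: eta.start > gamma.start, eta.start > gamma.end, eta.end > gamma.start, eta.end > gamma.end.
That pattern is 'after'.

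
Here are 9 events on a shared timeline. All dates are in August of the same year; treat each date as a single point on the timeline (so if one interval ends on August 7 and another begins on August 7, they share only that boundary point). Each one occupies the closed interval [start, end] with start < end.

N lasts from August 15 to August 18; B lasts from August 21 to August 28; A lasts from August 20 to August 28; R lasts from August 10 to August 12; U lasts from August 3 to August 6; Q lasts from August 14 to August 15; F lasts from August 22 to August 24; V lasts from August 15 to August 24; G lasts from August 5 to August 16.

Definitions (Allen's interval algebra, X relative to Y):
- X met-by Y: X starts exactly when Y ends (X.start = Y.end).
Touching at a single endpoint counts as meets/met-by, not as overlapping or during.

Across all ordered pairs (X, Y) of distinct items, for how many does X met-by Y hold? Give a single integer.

Checking all 72 ordered pairs for relation 'met-by'; matching pairs in alphabetical order:
(N, Q): N met-by Q ✓
(V, Q): V met-by Q ✓
Count: 2.

2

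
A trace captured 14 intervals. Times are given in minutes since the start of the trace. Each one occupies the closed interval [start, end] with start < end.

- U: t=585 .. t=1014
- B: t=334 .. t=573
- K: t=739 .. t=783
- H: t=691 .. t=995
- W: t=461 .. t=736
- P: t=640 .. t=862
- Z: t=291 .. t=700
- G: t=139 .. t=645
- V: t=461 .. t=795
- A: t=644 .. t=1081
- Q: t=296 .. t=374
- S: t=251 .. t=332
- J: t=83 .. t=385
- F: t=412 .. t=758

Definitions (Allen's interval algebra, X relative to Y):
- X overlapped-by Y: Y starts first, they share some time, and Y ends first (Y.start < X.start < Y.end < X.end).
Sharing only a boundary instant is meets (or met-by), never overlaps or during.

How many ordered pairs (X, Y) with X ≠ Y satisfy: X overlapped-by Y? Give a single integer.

Checking all 182 ordered pairs for relation 'overlapped-by'; matching pairs in alphabetical order:
(A, F): A overlapped-by F ✓
(A, G): A overlapped-by G ✓
(A, P): A overlapped-by P ✓
(A, U): A overlapped-by U ✓
(A, V): A overlapped-by V ✓
(A, W): A overlapped-by W ✓
(A, Z): A overlapped-by Z ✓
(B, J): B overlapped-by J ✓
(B, Q): B overlapped-by Q ✓
(F, B): F overlapped-by B ✓
(F, G): F overlapped-by G ✓
(F, Z): F overlapped-by Z ✓
(G, J): G overlapped-by J ✓
(H, F): H overlapped-by F ✓
(H, P): H overlapped-by P ✓
(H, V): H overlapped-by V ✓
(H, W): H overlapped-by W ✓
(H, Z): H overlapped-by Z ✓
(K, F): K overlapped-by F ✓
(P, F): P overlapped-by F ✓
(P, G): P overlapped-by G ✓
(P, V): P overlapped-by V ✓
(P, W): P overlapped-by W ✓
(P, Z): P overlapped-by Z ✓
... plus 16 further pairs not listed.
Count: 40.

40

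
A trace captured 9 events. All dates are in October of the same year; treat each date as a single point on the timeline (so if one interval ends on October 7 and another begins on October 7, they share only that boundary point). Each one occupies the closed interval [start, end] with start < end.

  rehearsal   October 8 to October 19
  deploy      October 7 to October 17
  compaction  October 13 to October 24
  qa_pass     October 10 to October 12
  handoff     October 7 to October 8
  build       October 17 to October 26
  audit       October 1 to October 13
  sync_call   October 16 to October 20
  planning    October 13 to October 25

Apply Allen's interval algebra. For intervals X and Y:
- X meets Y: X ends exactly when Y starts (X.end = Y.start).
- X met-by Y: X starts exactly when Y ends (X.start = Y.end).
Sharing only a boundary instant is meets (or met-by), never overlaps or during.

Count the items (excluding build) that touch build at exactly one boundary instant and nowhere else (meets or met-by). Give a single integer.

1

Target build = [October 17, October 26].
audit [October 1, October 13] → before → no.
compaction [October 13, October 24] → overlaps → no.
deploy [October 7, October 17] → meets → counts.
handoff [October 7, October 8] → before → no.
planning [October 13, October 25] → overlaps → no.
qa_pass [October 10, October 12] → before → no.
rehearsal [October 8, October 19] → overlaps → no.
sync_call [October 16, October 20] → overlaps → no.
Total: 1.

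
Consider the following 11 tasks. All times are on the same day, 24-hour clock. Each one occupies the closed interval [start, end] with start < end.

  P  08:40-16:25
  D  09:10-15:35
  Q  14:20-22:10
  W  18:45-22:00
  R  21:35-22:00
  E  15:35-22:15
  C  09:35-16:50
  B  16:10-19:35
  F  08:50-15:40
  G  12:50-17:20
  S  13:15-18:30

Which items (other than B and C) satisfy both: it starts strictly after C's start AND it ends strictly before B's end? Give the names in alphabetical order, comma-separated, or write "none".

G, S

Conditions: its start is strictly after C's start (X.start > 09:35) AND its end is strictly before B's end (X.end < 19:35).
D: start 09:10 > 09:35? ✗; end 15:35 < 19:35? ✓ → no.
E: start 15:35 > 09:35? ✓; end 22:15 < 19:35? ✗ → no.
F: start 08:50 > 09:35? ✗; end 15:40 < 19:35? ✓ → no.
G: start 12:50 > 09:35? ✓; end 17:20 < 19:35? ✓ → yes.
P: start 08:40 > 09:35? ✗; end 16:25 < 19:35? ✓ → no.
Q: start 14:20 > 09:35? ✓; end 22:10 < 19:35? ✗ → no.
R: start 21:35 > 09:35? ✓; end 22:00 < 19:35? ✗ → no.
S: start 13:15 > 09:35? ✓; end 18:30 < 19:35? ✓ → yes.
W: start 18:45 > 09:35? ✓; end 22:00 < 19:35? ✗ → no.
Result: G, S.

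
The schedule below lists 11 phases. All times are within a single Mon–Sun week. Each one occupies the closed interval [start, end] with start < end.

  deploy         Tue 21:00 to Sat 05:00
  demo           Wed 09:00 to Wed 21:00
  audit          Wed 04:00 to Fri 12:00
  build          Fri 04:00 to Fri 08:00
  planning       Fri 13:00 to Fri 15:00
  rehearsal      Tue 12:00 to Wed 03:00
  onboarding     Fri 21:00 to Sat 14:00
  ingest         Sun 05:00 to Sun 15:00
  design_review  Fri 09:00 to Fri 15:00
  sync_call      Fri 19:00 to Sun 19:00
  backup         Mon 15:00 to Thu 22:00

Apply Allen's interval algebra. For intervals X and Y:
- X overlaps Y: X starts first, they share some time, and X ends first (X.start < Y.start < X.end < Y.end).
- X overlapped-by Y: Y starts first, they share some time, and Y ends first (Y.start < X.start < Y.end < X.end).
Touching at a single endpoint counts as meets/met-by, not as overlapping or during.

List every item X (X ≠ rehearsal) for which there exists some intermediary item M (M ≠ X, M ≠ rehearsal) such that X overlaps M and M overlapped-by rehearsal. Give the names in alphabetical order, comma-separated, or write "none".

backup

Target rehearsal = [Tue 12:00, Wed 03:00].
Intermediaries M with M overlapped-by rehearsal: deploy.
Via deploy — items with X overlaps deploy: backup.
Union: backup.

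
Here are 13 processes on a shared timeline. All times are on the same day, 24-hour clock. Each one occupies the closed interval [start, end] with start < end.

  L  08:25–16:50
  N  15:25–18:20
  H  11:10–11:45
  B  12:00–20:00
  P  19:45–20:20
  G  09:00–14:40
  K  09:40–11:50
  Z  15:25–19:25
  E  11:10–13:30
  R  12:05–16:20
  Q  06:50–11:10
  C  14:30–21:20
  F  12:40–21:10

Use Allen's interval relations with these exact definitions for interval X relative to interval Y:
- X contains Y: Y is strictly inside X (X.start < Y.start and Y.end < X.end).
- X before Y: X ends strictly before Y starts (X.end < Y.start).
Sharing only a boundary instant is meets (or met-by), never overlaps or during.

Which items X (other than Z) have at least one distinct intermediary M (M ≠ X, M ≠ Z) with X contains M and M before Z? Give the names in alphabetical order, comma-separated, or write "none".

G, K, L

Target Z = [15:25, 19:25].
Intermediaries M with M before Z: E, G, H, K, Q.
Via E — items with X contains E: G, L.
Via G — items with X contains G: L.
Via H — items with X contains H: G, K, L.
Via K — items with X contains K: G, L.
Via Q — items with X contains Q: none.
Union: G, K, L.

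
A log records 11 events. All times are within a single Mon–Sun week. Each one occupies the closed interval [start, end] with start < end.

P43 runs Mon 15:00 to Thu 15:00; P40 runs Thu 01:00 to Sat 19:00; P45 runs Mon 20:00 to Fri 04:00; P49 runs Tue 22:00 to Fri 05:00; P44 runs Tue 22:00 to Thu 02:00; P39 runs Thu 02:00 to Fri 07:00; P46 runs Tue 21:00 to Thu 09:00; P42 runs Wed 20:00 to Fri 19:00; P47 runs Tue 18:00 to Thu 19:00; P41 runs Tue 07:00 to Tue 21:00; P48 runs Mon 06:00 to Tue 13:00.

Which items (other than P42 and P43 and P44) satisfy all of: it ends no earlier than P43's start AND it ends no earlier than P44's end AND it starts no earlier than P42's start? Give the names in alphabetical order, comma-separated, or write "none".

Conditions: its end is no earlier than P43's start (X.end >= Mon 15:00) AND its end is no earlier than P44's end (X.end >= Thu 02:00) AND its start is no earlier than P42's start (X.start >= Wed 20:00).
P39: end Fri 07:00 >= Mon 15:00? ✓; end Fri 07:00 >= Thu 02:00? ✓; start Thu 02:00 >= Wed 20:00? ✓ → yes.
P40: end Sat 19:00 >= Mon 15:00? ✓; end Sat 19:00 >= Thu 02:00? ✓; start Thu 01:00 >= Wed 20:00? ✓ → yes.
P41: end Tue 21:00 >= Mon 15:00? ✓; end Tue 21:00 >= Thu 02:00? ✗; start Tue 07:00 >= Wed 20:00? ✗ → no.
P45: end Fri 04:00 >= Mon 15:00? ✓; end Fri 04:00 >= Thu 02:00? ✓; start Mon 20:00 >= Wed 20:00? ✗ → no.
P46: end Thu 09:00 >= Mon 15:00? ✓; end Thu 09:00 >= Thu 02:00? ✓; start Tue 21:00 >= Wed 20:00? ✗ → no.
P47: end Thu 19:00 >= Mon 15:00? ✓; end Thu 19:00 >= Thu 02:00? ✓; start Tue 18:00 >= Wed 20:00? ✗ → no.
P48: end Tue 13:00 >= Mon 15:00? ✓; end Tue 13:00 >= Thu 02:00? ✗; start Mon 06:00 >= Wed 20:00? ✗ → no.
P49: end Fri 05:00 >= Mon 15:00? ✓; end Fri 05:00 >= Thu 02:00? ✓; start Tue 22:00 >= Wed 20:00? ✗ → no.
Result: P39, P40.

P39, P40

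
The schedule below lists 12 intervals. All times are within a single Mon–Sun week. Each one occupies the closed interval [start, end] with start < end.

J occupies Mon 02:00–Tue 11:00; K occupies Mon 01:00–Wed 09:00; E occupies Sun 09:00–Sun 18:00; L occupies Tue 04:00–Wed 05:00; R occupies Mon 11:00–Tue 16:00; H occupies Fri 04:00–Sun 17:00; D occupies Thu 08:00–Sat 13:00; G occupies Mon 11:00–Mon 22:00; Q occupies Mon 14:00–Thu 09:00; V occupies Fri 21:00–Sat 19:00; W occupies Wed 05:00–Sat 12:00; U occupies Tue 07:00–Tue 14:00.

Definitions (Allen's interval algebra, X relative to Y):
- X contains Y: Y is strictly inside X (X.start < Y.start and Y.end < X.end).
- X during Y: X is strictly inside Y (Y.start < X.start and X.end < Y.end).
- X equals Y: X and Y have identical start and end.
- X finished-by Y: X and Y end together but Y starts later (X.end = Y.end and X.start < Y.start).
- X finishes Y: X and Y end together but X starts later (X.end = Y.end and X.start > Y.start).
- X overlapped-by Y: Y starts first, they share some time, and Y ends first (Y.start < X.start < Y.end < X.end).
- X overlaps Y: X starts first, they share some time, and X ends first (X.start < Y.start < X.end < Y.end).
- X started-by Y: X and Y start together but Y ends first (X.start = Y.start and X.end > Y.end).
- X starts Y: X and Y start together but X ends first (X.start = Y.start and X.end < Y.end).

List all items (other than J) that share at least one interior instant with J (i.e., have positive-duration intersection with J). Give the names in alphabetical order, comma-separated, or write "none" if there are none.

Target J = [Mon 02:00, Tue 11:00].
D [Thu 08:00, Sat 13:00] → after → no.
E [Sun 09:00, Sun 18:00] → after → no.
G [Mon 11:00, Mon 22:00] → during → yes.
H [Fri 04:00, Sun 17:00] → after → no.
K [Mon 01:00, Wed 09:00] → contains → yes.
L [Tue 04:00, Wed 05:00] → overlapped-by → yes.
Q [Mon 14:00, Thu 09:00] → overlapped-by → yes.
R [Mon 11:00, Tue 16:00] → overlapped-by → yes.
U [Tue 07:00, Tue 14:00] → overlapped-by → yes.
V [Fri 21:00, Sat 19:00] → after → no.
W [Wed 05:00, Sat 12:00] → after → no.
Result: G, K, L, Q, R, U.

G, K, L, Q, R, U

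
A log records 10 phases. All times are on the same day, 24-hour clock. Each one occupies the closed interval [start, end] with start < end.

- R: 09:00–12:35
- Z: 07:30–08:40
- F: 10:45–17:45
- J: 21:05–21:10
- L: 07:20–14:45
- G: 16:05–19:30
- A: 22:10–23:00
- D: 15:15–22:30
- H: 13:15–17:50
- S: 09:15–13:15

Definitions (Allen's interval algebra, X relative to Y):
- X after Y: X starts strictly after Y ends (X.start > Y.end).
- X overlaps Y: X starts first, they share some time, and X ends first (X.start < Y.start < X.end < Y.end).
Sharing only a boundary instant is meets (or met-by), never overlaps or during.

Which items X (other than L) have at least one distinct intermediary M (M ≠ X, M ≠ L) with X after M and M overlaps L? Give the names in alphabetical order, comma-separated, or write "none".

Target L = [07:20, 14:45].
Intermediaries M with M overlaps L: none.
Union: none.

none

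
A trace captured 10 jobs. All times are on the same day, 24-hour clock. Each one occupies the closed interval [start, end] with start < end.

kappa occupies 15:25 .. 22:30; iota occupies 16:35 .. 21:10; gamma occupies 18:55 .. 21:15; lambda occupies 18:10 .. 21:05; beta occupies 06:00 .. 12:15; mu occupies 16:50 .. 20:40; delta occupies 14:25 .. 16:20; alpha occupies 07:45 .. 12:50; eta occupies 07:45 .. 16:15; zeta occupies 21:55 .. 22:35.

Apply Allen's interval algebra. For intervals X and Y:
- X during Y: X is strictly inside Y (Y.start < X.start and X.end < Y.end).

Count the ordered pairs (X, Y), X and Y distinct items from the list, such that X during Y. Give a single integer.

Checking all 90 ordered pairs for relation 'during'; matching pairs in alphabetical order:
(gamma, kappa): gamma during kappa ✓
(iota, kappa): iota during kappa ✓
(lambda, iota): lambda during iota ✓
(lambda, kappa): lambda during kappa ✓
(mu, iota): mu during iota ✓
(mu, kappa): mu during kappa ✓
Count: 6.

6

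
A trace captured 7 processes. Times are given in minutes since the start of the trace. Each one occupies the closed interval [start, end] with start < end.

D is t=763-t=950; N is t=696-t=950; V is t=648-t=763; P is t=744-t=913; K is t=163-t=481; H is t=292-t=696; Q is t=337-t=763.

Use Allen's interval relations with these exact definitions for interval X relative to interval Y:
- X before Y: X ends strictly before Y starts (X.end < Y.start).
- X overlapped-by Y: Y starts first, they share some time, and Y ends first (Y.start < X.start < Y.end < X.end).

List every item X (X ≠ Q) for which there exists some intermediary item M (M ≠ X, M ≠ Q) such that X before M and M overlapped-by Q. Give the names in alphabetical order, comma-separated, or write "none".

H, K

Target Q = [t=337, t=763].
Intermediaries M with M overlapped-by Q: N, P.
Via N — items with X before N: K.
Via P — items with X before P: H, K.
Union: H, K.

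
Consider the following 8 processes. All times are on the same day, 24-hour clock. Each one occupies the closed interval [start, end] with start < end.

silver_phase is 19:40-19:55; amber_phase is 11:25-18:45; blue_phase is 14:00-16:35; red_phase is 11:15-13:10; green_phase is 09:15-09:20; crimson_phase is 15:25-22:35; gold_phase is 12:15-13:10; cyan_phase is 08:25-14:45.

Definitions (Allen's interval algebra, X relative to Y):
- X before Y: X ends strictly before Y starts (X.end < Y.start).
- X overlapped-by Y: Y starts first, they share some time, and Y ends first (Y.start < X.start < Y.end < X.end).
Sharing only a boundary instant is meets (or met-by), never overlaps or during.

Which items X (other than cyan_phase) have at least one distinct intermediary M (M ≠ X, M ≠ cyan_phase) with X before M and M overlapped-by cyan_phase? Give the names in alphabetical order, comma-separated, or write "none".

gold_phase, green_phase, red_phase

Target cyan_phase = [08:25, 14:45].
Intermediaries M with M overlapped-by cyan_phase: amber_phase, blue_phase.
Via amber_phase — items with X before amber_phase: green_phase.
Via blue_phase — items with X before blue_phase: gold_phase, green_phase, red_phase.
Union: gold_phase, green_phase, red_phase.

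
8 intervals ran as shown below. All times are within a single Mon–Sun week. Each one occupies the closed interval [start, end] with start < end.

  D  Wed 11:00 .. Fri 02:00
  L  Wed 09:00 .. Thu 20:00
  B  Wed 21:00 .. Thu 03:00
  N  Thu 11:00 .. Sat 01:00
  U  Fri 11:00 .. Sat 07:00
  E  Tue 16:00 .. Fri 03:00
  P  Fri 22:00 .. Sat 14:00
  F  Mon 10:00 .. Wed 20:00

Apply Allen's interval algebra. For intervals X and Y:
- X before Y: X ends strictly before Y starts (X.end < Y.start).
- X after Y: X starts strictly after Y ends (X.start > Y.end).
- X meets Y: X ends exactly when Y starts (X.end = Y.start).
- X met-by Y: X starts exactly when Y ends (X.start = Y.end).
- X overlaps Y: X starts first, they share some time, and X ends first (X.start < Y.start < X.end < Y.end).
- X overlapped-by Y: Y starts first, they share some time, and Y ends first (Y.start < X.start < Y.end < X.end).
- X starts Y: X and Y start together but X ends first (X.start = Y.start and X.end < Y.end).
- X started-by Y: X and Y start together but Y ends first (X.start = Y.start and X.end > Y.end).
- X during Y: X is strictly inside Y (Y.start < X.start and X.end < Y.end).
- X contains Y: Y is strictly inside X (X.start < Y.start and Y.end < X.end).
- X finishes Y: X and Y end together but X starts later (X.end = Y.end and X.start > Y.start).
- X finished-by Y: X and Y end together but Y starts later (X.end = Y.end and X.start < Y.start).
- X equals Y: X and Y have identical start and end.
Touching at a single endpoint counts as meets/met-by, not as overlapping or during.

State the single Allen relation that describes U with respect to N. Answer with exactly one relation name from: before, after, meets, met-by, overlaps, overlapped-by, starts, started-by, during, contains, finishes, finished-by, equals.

U = [Fri 11:00, Sat 07:00]; N = [Thu 11:00, Sat 01:00].
Compare endpoints: U.start > N.start, U.start < N.end, U.end > N.start, U.end > N.end.
That pattern is 'overlapped-by'.

overlapped-by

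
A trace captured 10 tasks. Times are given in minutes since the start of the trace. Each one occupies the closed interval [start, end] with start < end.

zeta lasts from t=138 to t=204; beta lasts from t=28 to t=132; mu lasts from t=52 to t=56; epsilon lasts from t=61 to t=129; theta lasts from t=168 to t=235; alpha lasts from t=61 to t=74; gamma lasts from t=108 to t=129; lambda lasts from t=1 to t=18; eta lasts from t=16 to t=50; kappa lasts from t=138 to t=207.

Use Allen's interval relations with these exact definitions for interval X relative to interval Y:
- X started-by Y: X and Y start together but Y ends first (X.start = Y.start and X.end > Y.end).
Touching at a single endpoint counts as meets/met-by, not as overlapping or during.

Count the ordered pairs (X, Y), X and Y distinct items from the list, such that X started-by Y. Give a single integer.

2

Checking all 90 ordered pairs for relation 'started-by'; matching pairs in alphabetical order:
(epsilon, alpha): epsilon started-by alpha ✓
(kappa, zeta): kappa started-by zeta ✓
Count: 2.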